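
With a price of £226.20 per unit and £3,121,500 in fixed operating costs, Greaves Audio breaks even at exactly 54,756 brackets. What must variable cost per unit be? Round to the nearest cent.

£169.19

Contribution per unit must be FC / Q = £3,121,500 / 54,756 = £57.0075.
Variable cost per unit = £226.20 − £57.0075 = £169.19.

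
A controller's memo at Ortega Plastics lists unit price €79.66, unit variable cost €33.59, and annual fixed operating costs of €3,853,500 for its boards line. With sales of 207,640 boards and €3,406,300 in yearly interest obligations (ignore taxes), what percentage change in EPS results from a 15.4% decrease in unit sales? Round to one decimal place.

At 207,640 units, contribution = 207,640 × €46.07 = €9,565,974.80.
EBIT = €9,565,974.80 − €3,853,500 = €5,712,474.80.
After interest of €3,406,300.00, pre-tax earnings = €2,306,174.80.
Degree of combined leverage = contribution ÷ (EBIT − I) = €9,565,974.80 ÷ €2,306,174.80 = 4.1480.
EPS therefore changes by 4.1480 × (-15.4%) = -63.9%.

-63.9%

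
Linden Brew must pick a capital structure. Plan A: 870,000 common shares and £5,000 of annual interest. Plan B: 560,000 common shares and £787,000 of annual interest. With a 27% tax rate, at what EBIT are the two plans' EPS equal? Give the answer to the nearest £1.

Set EPS_A = EPS_B: (EBIT − £5,000)(1 − 0.27) ÷ 870,000 = (EBIT − £787,000)(1 − 0.27) ÷ 560,000.
The (1 − t) factor cancels: (EBIT − 5,000) × 560,000 = (EBIT − 787,000) × 870,000.
EBIT × (870,000 − 560,000) = 787,000 × 870,000 − 5,000 × 560,000 = 681,890,000,000, so EBIT = 681,890,000,000 ÷ 310,000 = 2,199,645.16.

£2,199,645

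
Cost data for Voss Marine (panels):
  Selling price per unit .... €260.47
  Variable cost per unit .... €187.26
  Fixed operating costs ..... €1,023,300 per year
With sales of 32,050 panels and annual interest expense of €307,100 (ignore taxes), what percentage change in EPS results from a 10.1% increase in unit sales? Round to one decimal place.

+23.3%

At 32,050 units, contribution = 32,050 × €73.21 = €2,346,380.50.
EBIT = €2,346,380.50 − €1,023,300 = €1,323,080.50.
After interest of €307,100.00, pre-tax earnings = €1,015,980.50.
Degree of combined leverage = contribution ÷ (EBIT − I) = €2,346,380.50 ÷ €1,015,980.50 = 2.3095.
EPS therefore changes by 2.3095 × (+10.1%) = +23.3%.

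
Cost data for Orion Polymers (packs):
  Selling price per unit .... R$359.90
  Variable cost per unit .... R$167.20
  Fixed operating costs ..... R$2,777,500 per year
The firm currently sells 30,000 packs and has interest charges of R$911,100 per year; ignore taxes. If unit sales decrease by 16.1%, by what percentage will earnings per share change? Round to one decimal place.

-44.5%

At 30,000 units, contribution = 30,000 × R$192.70 = R$5,781,000.00.
Operating income = contribution − fixed costs = R$5,781,000.00 − R$2,777,500 = R$3,003,500.00.
After interest of R$911,100.00, pre-tax earnings = R$2,092,400.00.
DCL = total CM / (EBIT − I) = R$5,781,000.00 / R$2,092,400.00 = 2.7629.
EPS therefore changes by 2.7629 × (-16.1%) = -44.5%.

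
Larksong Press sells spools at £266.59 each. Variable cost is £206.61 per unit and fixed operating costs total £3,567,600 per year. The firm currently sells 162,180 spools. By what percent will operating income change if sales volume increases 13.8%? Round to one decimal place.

At 162,180 units, contribution = 162,180 × £59.98 = £9,727,556.40.
Subtracting fixed costs: EBIT = £9,727,556.40 − £3,567,600 = £6,159,956.40.
Degree of operating leverage = £9,727,556.40 / £6,159,956.40 = 1.5792.
Operating income changes by 1.5792 × +13.8% = +21.8%.

+21.8%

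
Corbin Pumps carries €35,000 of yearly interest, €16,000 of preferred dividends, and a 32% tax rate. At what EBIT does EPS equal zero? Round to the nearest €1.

€58,529

Preferred dividends are paid after tax, so their pre-tax equivalent is €16,000 ÷ (1 − 0.32) = €23,529.41.
EPS = 0 when EBIT covers interest plus the pre-tax preferred burden: €35,000 + €23,529.41 = €58,529.41.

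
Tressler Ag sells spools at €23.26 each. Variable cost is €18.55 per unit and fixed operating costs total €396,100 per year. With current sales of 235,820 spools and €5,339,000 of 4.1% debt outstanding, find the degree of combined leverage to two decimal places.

2.24

Contribution at this volume is 235,820 × €4.71 = €1,110,712.20.
Operating income = contribution − fixed costs = €1,110,712.20 − €396,100 = €714,612.20. Interest = €218,899.00, so EBIT − I = €495,713.20.
Degree of total leverage = total CM / (EBIT − interest) = €1,110,712.20 / €495,713.20 = 2.2406.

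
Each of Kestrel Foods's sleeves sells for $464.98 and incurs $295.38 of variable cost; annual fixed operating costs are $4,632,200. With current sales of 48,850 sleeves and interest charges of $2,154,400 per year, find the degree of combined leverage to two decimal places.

Contribution at this volume is 48,850 × $169.60 = $8,284,960.00.
Subtracting fixed costs: EBIT = $8,284,960.00 − $4,632,200 = $3,652,760.00. Interest = $2,154,400.00, so EBIT − I = $1,498,360.00.
Degree of total leverage = total CM / (EBIT − interest) = $8,284,960.00 / $1,498,360.00 = 5.5294.

5.53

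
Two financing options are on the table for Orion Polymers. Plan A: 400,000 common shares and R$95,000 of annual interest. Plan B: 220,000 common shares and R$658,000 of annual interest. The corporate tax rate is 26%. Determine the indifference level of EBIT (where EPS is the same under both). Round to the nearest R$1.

At indifference, (EBIT − 95,000)(1 − t)/400,000 = (EBIT − 658,000)(1 − t)/220,000.
The (1 − t) factor cancels: (EBIT − 95,000) × 220,000 = (EBIT − 658,000) × 400,000.
Solving, EBIT = (658,000·400,000 − 95,000·220,000) / (400,000 − 220,000) = 242,300,000,000 / 180,000 = 1,346,111.11.

R$1,346,111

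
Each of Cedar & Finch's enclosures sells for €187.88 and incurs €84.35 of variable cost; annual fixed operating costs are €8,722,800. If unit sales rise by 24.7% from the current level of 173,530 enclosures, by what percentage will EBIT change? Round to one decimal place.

+48.0%

At 173,530 units, contribution = 173,530 × €103.53 = €17,965,560.90.
EBIT = €17,965,560.90 − €8,722,800 = €9,242,760.90.
So DOL = total CM / EBIT = €17,965,560.90 / €9,242,760.90 = 1.9437.
So EBIT moves 1.9437 × (+24.7%) = +48.0%.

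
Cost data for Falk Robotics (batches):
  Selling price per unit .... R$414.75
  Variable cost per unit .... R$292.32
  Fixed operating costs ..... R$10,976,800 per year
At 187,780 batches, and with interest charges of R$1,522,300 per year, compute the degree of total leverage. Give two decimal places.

2.19

Total contribution margin = 187,780 × R$122.43 = R$22,989,905.40.
EBIT = R$22,989,905.40 − R$10,976,800 = R$12,013,105.40. Interest = R$1,522,300.00.
DOL = R$22,989,905.40 ÷ R$12,013,105.40 = 1.9137; DFL = R$12,013,105.40 ÷ R$10,490,805.40 = 1.1451.
DCL = DOL × DFL = 1.9137 × 1.1451 = 2.1914.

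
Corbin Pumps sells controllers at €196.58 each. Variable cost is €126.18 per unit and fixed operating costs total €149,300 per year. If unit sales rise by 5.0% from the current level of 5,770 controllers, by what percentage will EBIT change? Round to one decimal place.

+7.9%

Contribution at this volume is 5,770 × €70.40 = €406,208.00.
EBIT = €406,208.00 − €149,300 = €256,908.00.
So DOL = total CM / EBIT = €406,208.00 / €256,908.00 = 1.5811.
Operating income changes by 1.5811 × +5.0% = +7.9%.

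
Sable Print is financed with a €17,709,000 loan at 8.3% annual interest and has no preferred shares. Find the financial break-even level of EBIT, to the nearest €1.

€1,469,847

Annual interest = 8.3% × €17,709,000 = €1,469,847.00.
Without preferred stock the financial break-even is simply EBIT = interest = €1,469,847.00.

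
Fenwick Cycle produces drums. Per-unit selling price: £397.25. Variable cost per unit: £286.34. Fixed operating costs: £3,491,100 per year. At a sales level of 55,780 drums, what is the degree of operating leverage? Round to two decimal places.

Contribution at this volume is 55,780 × £110.91 = £6,186,559.80.
EBIT = £6,186,559.80 − £3,491,100 = £2,695,459.80.
DOL = contribution ÷ EBIT = £6,186,559.80 ÷ £2,695,459.80 = 2.2952.

2.30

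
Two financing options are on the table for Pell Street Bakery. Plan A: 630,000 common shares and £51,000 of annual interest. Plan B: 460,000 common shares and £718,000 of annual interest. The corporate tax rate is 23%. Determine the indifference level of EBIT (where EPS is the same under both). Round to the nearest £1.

£2,522,824

At indifference, (EBIT − 51,000)(1 − t)/630,000 = (EBIT − 718,000)(1 − t)/460,000.
Cancelling (1 − t) and cross-multiplying: 460,000·(EBIT − 51,000) = 630,000·(EBIT − 718,000).
EBIT × (630,000 − 460,000) = 718,000 × 630,000 − 51,000 × 460,000 = 428,880,000,000, so EBIT = 428,880,000,000 ÷ 170,000 = 2,522,823.53.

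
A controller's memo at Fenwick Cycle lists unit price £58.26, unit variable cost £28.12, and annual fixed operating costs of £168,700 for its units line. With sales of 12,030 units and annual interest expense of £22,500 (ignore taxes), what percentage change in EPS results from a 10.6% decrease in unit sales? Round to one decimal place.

At 12,030 units, contribution = 12,030 × £30.14 = £362,584.20.
Operating income = contribution − fixed costs = £362,584.20 − £168,700 = £193,884.20.
Interest = £22,500.00, so EBIT − I = £171,384.20.
DCL = total CM / (EBIT − I) = £362,584.20 / £171,384.20 = 2.1156.
%ΔEPS = DCL × %ΔSales = 2.1156 × -10.6% = -22.4%.

-22.4%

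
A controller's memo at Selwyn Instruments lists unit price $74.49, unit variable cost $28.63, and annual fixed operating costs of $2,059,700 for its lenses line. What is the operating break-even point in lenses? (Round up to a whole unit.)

44,913 lenses

Contribution margin per unit = $74.49 − $28.63 = $45.86.
Break-even volume = fixed costs ÷ CM per unit = $2,059,700 ÷ $45.86 = 44,912.78, so 44,913 lenses.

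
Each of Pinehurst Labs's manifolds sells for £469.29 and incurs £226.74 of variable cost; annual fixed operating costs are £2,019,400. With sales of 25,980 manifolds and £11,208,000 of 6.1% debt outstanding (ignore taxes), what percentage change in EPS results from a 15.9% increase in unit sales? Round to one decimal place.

Total contribution margin = 25,980 × £242.55 = £6,301,449.00.
EBIT = £6,301,449.00 − £2,019,400 = £4,282,049.00.
Interest = £683,688.00, so EBIT − I = £3,598,361.00.
Degree of combined leverage = contribution ÷ (EBIT − I) = £6,301,449.00 ÷ £3,598,361.00 = 1.7512.
%ΔEPS = DCL × %ΔSales = 1.7512 × +15.9% = +27.8%.

+27.8%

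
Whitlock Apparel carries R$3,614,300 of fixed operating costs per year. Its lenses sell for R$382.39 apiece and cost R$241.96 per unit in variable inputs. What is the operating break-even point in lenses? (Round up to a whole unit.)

25,738 lenses

Each unit contributes R$382.39 − R$241.96 = R$140.43.
Break-even Q = R$3,614,300 / R$140.43 = 25,737.38 → 25,738 lenses.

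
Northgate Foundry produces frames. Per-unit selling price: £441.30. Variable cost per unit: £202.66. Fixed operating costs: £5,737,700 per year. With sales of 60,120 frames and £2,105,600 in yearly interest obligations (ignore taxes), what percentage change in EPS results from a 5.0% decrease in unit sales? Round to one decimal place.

-11.0%

At 60,120 units, contribution = 60,120 × £238.64 = £14,347,036.80.
EBIT = £14,347,036.80 − £5,737,700 = £8,609,336.80.
After interest of £2,105,600.00, pre-tax earnings = £6,503,736.80.
DCL = total CM / (EBIT − I) = £14,347,036.80 / £6,503,736.80 = 2.2060.
EPS therefore changes by 2.2060 × (-5.0%) = -11.0%.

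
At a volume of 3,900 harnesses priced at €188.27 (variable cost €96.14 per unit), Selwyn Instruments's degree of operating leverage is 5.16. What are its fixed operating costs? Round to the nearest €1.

€289,674

Total contribution margin = 3,900 × €92.13 = €359,307.00.
Since DOL = CM ÷ EBIT, EBIT = €359,307.00 ÷ 5.16 = €69,633.14.
Fixed costs = CM − EBIT = €359,307.00 − €69,633.14 = €289,674.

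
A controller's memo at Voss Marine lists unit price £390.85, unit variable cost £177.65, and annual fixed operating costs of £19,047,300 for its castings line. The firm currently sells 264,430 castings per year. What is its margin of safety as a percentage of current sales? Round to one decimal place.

66.2%

Contribution margin per unit = £390.85 − £177.65 = £213.20. Break-even units = £19,047,300 ÷ £213.20 = 89,340.06; break-even revenue = 89,340.06 × £390.85 = £34,918,561.00.
Actual sales revenue = 264,430 × £390.85 = £103,352,465.50.
Margin of safety = (£103,352,465.50 − £34,918,561.00) ÷ £103,352,465.50 = 66.2%.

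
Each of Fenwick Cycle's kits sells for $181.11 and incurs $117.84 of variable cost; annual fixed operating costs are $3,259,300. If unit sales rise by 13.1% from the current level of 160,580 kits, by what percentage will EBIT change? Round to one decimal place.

Total contribution margin = 160,580 × $63.27 = $10,159,896.60.
EBIT = $10,159,896.60 − $3,259,300 = $6,900,596.60.
So DOL = total CM / EBIT = $10,159,896.60 / $6,900,596.60 = 1.4723.
Operating income changes by 1.4723 × +13.1% = +19.3%.

+19.3%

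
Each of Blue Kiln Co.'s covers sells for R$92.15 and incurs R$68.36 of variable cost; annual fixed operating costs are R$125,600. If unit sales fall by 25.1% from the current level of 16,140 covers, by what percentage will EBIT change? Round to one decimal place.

At 16,140 units, contribution = 16,140 × R$23.79 = R$383,970.60.
Operating income = contribution − fixed costs = R$383,970.60 − R$125,600 = R$258,370.60.
Degree of operating leverage = R$383,970.60 / R$258,370.60 = 1.4861.
So EBIT moves 1.4861 × (-25.1%) = -37.3%.

-37.3%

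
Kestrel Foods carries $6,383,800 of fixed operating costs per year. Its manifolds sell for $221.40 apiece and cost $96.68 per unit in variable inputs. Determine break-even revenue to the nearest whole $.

Contribution margin per unit = $221.40 − $96.68 = $124.72, a CM ratio of $124.72 ÷ $221.40 = 0.5633.
Break-even sales = FC ÷ CM ratio = $6,383,800 × $221.40 / $124.72 = $11,332,371.

$11,332,371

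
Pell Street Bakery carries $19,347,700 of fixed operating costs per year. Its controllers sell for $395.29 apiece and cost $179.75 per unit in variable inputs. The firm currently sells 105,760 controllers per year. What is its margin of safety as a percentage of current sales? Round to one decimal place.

Each unit contributes $395.29 − $179.75 = $215.54. Break-even units = $19,347,700 ÷ $215.54 = 89,763.85; break-even revenue = 89,763.85 × $395.29 = $35,482,751.85.
Actual sales revenue = 105,760 × $395.29 = $41,805,870.40.
Margin of safety = ($41,805,870.40 − $35,482,751.85) ÷ $41,805,870.40 = 15.1%.

15.1%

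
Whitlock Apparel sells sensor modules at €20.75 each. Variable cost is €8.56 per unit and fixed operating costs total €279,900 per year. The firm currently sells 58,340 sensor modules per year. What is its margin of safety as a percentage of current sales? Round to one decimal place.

Unit CM = price − variable cost = €20.75 − €8.56 = €12.19. Break-even units = €279,900 ÷ €12.19 = 22,961.44; break-even revenue = 22,961.44 × €20.75 = €476,449.96.
Current sales = 58,340 × €20.75 = €1,210,555.00.
Margin of safety = (€1,210,555.00 − €476,449.96) ÷ €1,210,555.00 = 60.6%.

60.6%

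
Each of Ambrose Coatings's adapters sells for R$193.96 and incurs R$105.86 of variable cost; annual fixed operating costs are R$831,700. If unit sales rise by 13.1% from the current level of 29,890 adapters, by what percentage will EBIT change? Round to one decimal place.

+19.1%

Contribution at this volume is 29,890 × R$88.10 = R$2,633,309.00.
Operating income = contribution − fixed costs = R$2,633,309.00 − R$831,700 = R$1,801,609.00.
Degree of operating leverage = R$2,633,309.00 / R$1,801,609.00 = 1.4616.
So EBIT moves 1.4616 × (+13.1%) = +19.1%.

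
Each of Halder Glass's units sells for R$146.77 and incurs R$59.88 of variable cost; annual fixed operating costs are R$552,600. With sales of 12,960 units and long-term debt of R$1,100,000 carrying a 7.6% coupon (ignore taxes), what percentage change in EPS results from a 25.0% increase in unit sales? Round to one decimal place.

Contribution at this volume is 12,960 × R$86.89 = R$1,126,094.40.
EBIT = R$1,126,094.40 − R$552,600 = R$573,494.40.
After interest of R$83,600.00, pre-tax earnings = R$489,894.40.
Degree of combined leverage = contribution ÷ (EBIT − I) = R$1,126,094.40 ÷ R$489,894.40 = 2.2986.
EPS therefore changes by 2.2986 × (+25.0%) = +57.5%.

+57.5%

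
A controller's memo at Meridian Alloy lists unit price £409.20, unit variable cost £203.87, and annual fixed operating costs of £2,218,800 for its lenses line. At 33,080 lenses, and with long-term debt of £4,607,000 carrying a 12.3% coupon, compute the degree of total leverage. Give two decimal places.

1.70

Total contribution margin = 33,080 × £205.33 = £6,792,316.40.
EBIT = £6,792,316.40 − £2,218,800 = £4,573,516.40. Interest = £566,661.00, so EBIT − I = £4,006,855.40.
DCL = contribution ÷ (EBIT − I) = £6,792,316.40 ÷ £4,006,855.40 = 1.6952.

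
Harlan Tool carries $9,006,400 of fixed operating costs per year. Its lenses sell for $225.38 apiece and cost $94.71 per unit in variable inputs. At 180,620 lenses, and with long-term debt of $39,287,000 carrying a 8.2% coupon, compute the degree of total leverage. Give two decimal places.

Total contribution margin = 180,620 × $130.67 = $23,601,615.40.
Subtracting fixed costs: EBIT = $23,601,615.40 − $9,006,400 = $14,595,215.40. Interest = $3,221,534.00.
DOL = $23,601,615.40 ÷ $14,595,215.40 = 1.6171; DFL = $14,595,215.40 ÷ $11,373,681.40 = 1.2832.
Combined leverage = 1.6171 × 1.2832 = 2.0751.

2.08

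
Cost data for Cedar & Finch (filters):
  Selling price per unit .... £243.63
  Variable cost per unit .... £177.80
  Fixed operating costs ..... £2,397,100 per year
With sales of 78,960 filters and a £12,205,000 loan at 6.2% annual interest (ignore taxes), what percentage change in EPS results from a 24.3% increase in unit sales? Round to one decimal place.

+61.8%

Total contribution margin = 78,960 × £65.83 = £5,197,936.80.
Subtracting fixed costs: EBIT = £5,197,936.80 − £2,397,100 = £2,800,836.80.
Interest = £756,710.00, so EBIT − I = £2,044,126.80.
Degree of combined leverage = contribution ÷ (EBIT − I) = £5,197,936.80 ÷ £2,044,126.80 = 2.5429.
EPS therefore changes by 2.5429 × (+24.3%) = +61.8%.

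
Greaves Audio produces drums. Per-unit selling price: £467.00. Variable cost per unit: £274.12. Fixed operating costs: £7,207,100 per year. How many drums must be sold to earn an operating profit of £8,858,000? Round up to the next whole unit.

Each unit contributes £467.00 − £274.12 = £192.88.
Need Q such that Q × £192.88 − £7,207,100 = £8,858,000, i.e. Q = £16,065,100 / £192.88 = 83,290.65 → 83,291.

83,291 drums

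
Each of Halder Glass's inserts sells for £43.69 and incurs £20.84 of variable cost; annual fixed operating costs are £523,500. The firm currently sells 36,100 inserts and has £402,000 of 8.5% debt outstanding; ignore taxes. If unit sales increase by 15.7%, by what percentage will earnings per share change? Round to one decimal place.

Contribution at this volume is 36,100 × £22.85 = £824,885.00.
Operating income = contribution − fixed costs = £824,885.00 − £523,500 = £301,385.00.
After interest of £34,170.00, pre-tax earnings = £267,215.00.
Degree of combined leverage = contribution ÷ (EBIT − I) = £824,885.00 ÷ £267,215.00 = 3.0870.
EPS therefore changes by 3.0870 × (+15.7%) = +48.5%.

+48.5%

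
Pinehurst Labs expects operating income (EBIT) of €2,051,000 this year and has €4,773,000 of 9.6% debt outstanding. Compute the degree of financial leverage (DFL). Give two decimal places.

Interest = €458,208.00.
Degree of financial leverage = EBIT / (EBIT − interest) = €2,051,000 / €1,592,792.00 = 1.2877.

1.29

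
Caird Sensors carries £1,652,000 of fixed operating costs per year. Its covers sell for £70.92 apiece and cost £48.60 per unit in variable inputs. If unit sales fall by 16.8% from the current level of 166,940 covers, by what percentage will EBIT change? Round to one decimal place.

Total contribution margin = 166,940 × £22.32 = £3,726,100.80.
EBIT = £3,726,100.80 − £1,652,000 = £2,074,100.80.
So DOL = total CM / EBIT = £3,726,100.80 / £2,074,100.80 = 1.7965.
%ΔEBIT = DOL × %ΔSales = 1.7965 × -16.8% = -30.2%.

-30.2%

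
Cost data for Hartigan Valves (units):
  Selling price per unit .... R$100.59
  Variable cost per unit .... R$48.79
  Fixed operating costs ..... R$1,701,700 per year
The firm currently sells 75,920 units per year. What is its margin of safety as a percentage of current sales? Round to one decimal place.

56.7%

Contribution margin per unit = R$100.59 − R$48.79 = R$51.80. Break-even units = R$1,701,700 ÷ R$51.80 = 32,851.35; break-even revenue = 32,851.35 × R$100.59 = R$3,304,517.43.
Actual sales revenue = 75,920 × R$100.59 = R$7,636,792.80.
Margin of safety = (R$7,636,792.80 − R$3,304,517.43) ÷ R$7,636,792.80 = 56.7%.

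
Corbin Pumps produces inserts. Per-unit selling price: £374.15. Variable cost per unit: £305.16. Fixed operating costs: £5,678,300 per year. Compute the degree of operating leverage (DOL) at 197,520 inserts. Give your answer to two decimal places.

1.71

Contribution at this volume is 197,520 × £68.99 = £13,626,904.80.
Subtracting fixed costs: EBIT = £13,626,904.80 − £5,678,300 = £7,948,604.80.
Degree of operating leverage = £13,626,904.80 / £7,948,604.80 = 1.7144.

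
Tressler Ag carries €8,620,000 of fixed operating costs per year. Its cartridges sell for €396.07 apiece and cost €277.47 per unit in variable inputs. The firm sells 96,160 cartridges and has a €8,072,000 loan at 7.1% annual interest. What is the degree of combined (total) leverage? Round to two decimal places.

Total contribution margin = 96,160 × €118.60 = €11,404,576.00.
Subtracting fixed costs: EBIT = €11,404,576.00 − €8,620,000 = €2,784,576.00. Interest = €573,112.00, so EBIT − I = €2,211,464.00.
Degree of total leverage = total CM / (EBIT − interest) = €11,404,576.00 / €2,211,464.00 = 5.1570.

5.16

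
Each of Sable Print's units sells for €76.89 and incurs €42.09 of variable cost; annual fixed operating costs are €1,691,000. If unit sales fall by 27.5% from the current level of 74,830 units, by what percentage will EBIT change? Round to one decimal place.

At 74,830 units, contribution = 74,830 × €34.80 = €2,604,084.00.
Subtracting fixed costs: EBIT = €2,604,084.00 − €1,691,000 = €913,084.00.
So DOL = total CM / EBIT = €2,604,084.00 / €913,084.00 = 2.8520.
%ΔEBIT = DOL × %ΔSales = 2.8520 × -27.5% = -78.4%.

-78.4%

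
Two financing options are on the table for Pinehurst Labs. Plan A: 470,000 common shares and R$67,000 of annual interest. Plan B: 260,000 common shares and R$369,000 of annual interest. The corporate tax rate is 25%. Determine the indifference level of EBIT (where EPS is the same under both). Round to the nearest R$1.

Set EPS_A = EPS_B: (EBIT − R$67,000)(1 − 0.25) ÷ 470,000 = (EBIT − R$369,000)(1 − 0.25) ÷ 260,000.
The (1 − t) factor cancels: (EBIT − 67,000) × 260,000 = (EBIT − 369,000) × 470,000.
EBIT × (470,000 − 260,000) = 369,000 × 470,000 − 67,000 × 260,000 = 156,010,000,000, so EBIT = 156,010,000,000 ÷ 210,000 = 742,904.76.

R$742,905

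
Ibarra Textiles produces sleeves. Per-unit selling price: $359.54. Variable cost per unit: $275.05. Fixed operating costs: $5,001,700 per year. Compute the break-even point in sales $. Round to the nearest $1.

$21,284,308

Contribution margin per unit = $359.54 − $275.05 = $84.49, a CM ratio of $84.49 ÷ $359.54 = 0.2350.
Break-even revenue = fixed costs × price ÷ CM = $5,001,700 × $359.54 ÷ $84.49 = $21,284,308.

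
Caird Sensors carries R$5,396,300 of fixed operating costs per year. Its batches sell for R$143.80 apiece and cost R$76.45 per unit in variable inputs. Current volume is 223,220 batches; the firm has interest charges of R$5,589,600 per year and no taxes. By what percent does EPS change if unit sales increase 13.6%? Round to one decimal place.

At 223,220 units, contribution = 223,220 × R$67.35 = R$15,033,867.00.
Operating income = contribution − fixed costs = R$15,033,867.00 − R$5,396,300 = R$9,637,567.00.
Interest = R$5,589,600.00, so EBIT − I = R$4,047,967.00.
DCL = total CM / (EBIT − I) = R$15,033,867.00 / R$4,047,967.00 = 3.7139.
%ΔEPS = DCL × %ΔSales = 3.7139 × +13.6% = +50.5%.

+50.5%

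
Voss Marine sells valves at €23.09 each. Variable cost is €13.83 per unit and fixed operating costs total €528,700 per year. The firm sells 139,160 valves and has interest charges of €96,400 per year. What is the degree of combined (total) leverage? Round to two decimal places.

Total contribution margin = 139,160 × €9.26 = €1,288,621.60.
Subtracting fixed costs: EBIT = €1,288,621.60 − €528,700 = €759,921.60. Interest = €96,400.00, so EBIT − I = €663,521.60.
DCL = contribution ÷ (EBIT − I) = €1,288,621.60 ÷ €663,521.60 = 1.9421.

1.94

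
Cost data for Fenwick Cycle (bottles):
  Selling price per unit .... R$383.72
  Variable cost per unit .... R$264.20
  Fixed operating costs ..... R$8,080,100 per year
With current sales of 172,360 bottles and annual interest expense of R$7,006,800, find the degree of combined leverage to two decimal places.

3.74

Total contribution margin = 172,360 × R$119.52 = R$20,600,467.20.
Operating income = contribution − fixed costs = R$20,600,467.20 − R$8,080,100 = R$12,520,367.20. Interest = R$7,006,800.00, so EBIT − I = R$5,513,567.20.
Degree of total leverage = total CM / (EBIT − interest) = R$20,600,467.20 / R$5,513,567.20 = 3.7363.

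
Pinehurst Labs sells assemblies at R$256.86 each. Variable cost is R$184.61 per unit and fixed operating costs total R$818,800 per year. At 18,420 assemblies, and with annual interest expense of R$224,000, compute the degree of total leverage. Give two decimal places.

Contribution at this volume is 18,420 × R$72.25 = R$1,330,845.00.
Operating income = contribution − fixed costs = R$1,330,845.00 − R$818,800 = R$512,045.00. Interest = R$224,000.00, so EBIT − I = R$288,045.00.
Degree of total leverage = total CM / (EBIT − interest) = R$1,330,845.00 / R$288,045.00 = 4.6203.

4.62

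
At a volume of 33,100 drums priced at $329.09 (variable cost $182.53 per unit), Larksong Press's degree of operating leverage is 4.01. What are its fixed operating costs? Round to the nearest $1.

$3,641,376

Contribution at this volume is 33,100 × $146.56 = $4,851,136.00.
Since DOL = CM ÷ EBIT, EBIT = $4,851,136.00 ÷ 4.01 = $1,209,759.60.
And FC = contribution − EBIT = $4,851,136.00 − $1,209,759.60 = $3,641,376.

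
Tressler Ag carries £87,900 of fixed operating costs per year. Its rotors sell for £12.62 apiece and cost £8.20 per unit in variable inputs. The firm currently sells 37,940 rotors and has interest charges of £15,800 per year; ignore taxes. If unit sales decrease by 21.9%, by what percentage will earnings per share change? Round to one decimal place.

Contribution at this volume is 37,940 × £4.42 = £167,694.80.
Operating income = contribution − fixed costs = £167,694.80 − £87,900 = £79,794.80.
After interest of £15,800.00, pre-tax earnings = £63,994.80.
Degree of combined leverage = contribution ÷ (EBIT − I) = £167,694.80 ÷ £63,994.80 = 2.6204.
%ΔEPS = DCL × %ΔSales = 2.6204 × -21.9% = -57.4%.

-57.4%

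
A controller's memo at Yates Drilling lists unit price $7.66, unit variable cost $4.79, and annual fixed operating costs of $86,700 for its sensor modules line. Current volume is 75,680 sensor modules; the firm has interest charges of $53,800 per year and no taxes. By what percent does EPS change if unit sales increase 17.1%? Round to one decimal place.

+48.4%

At 75,680 units, contribution = 75,680 × $2.87 = $217,201.60.
Subtracting fixed costs: EBIT = $217,201.60 − $86,700 = $130,501.60.
After interest of $53,800.00, pre-tax earnings = $76,701.60.
Degree of combined leverage = contribution ÷ (EBIT − I) = $217,201.60 ÷ $76,701.60 = 2.8318.
%ΔEPS = DCL × %ΔSales = 2.8318 × +17.1% = +48.4%.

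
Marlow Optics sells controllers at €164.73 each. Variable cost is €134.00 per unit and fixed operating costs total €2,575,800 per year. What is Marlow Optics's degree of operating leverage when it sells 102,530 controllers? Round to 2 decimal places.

Total contribution margin = 102,530 × €30.73 = €3,150,746.90.
Subtracting fixed costs: EBIT = €3,150,746.90 − €2,575,800 = €574,946.90.
Degree of operating leverage = €3,150,746.90 / €574,946.90 = 5.4801.

5.48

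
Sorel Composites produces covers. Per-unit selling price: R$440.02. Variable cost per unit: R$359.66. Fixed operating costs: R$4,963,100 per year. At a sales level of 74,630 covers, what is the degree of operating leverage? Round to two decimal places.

5.80

Contribution at this volume is 74,630 × R$80.36 = R$5,997,266.80.
Operating income = contribution − fixed costs = R$5,997,266.80 − R$4,963,100 = R$1,034,166.80.
DOL = contribution ÷ EBIT = R$5,997,266.80 ÷ R$1,034,166.80 = 5.7991.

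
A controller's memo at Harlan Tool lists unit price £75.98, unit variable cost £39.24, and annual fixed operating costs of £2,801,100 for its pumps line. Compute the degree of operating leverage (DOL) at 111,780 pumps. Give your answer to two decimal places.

Contribution at this volume is 111,780 × £36.74 = £4,106,797.20.
Subtracting fixed costs: EBIT = £4,106,797.20 − £2,801,100 = £1,305,697.20.
DOL = contribution ÷ EBIT = £4,106,797.20 ÷ £1,305,697.20 = 3.1453.

3.15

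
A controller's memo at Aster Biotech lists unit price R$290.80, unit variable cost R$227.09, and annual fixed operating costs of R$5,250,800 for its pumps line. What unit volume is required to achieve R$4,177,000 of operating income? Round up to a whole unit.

Unit CM = price − variable cost = R$290.80 − R$227.09 = R$63.71.
Required volume = (fixed costs + target profit) ÷ CM = (R$5,250,800 + R$4,177,000) ÷ R$63.71 = 147,979.91, so 147,980 pumps.

147,980 pumps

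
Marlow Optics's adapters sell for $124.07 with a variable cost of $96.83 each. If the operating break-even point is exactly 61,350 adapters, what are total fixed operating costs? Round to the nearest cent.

$1,671,174.00

Contribution margin per unit = $124.07 − $96.83 = $27.24.
Since BE = FC / CM, FC = 61,350 × $27.24 = $1,671,174.00.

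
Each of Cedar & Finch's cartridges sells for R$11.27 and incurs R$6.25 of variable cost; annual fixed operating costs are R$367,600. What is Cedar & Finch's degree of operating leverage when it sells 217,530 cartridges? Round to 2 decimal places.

Contribution at this volume is 217,530 × R$5.02 = R$1,092,000.60.
Subtracting fixed costs: EBIT = R$1,092,000.60 − R$367,600 = R$724,400.60.
DOL = contribution ÷ EBIT = R$1,092,000.60 ÷ R$724,400.60 = 1.5075.

1.51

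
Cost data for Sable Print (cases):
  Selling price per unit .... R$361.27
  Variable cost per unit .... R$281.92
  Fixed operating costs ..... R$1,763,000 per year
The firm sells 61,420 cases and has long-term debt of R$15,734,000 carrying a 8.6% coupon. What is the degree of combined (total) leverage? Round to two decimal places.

2.77

At 61,420 units, contribution = 61,420 × R$79.35 = R$4,873,677.00.
Operating income = contribution − fixed costs = R$4,873,677.00 − R$1,763,000 = R$3,110,677.00. Interest = R$1,353,124.00.
DOL = R$4,873,677.00 ÷ R$3,110,677.00 = 1.5668; DFL = R$3,110,677.00 ÷ R$1,757,553.00 = 1.7699.
Combined leverage = 1.5668 × 1.7699 = 2.7731.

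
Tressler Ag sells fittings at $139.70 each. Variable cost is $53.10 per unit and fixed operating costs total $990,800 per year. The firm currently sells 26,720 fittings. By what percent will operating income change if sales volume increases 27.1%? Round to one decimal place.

+47.4%

Contribution at this volume is 26,720 × $86.60 = $2,313,952.00.
EBIT = $2,313,952.00 − $990,800 = $1,323,152.00.
DOL = contribution ÷ EBIT = $2,313,952.00 ÷ $1,323,152.00 = 1.7488.
Operating income changes by 1.7488 × +27.1% = +47.4%.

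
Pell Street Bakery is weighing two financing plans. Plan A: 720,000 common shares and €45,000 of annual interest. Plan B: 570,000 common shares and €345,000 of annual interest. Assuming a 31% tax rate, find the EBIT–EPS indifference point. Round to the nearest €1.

At indifference, (EBIT − 45,000)(1 − t)/720,000 = (EBIT − 345,000)(1 − t)/570,000.
Cancelling (1 − t) and cross-multiplying: 570,000·(EBIT − 45,000) = 720,000·(EBIT − 345,000).
Solving, EBIT = (345,000·720,000 − 45,000·570,000) / (720,000 − 570,000) = 222,750,000,000 / 150,000 = 1,485,000.00.

€1,485,000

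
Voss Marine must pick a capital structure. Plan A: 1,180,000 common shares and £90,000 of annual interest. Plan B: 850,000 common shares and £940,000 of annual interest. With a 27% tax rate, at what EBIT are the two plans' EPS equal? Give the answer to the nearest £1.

At indifference, (EBIT − 90,000)(1 − t)/1,180,000 = (EBIT − 940,000)(1 − t)/850,000.
The (1 − t) factor cancels: (EBIT − 90,000) × 850,000 = (EBIT − 940,000) × 1,180,000.
EBIT × (1,180,000 − 850,000) = 940,000 × 1,180,000 − 90,000 × 850,000 = 1,032,700,000,000, so EBIT = 1,032,700,000,000 ÷ 330,000 = 3,129,393.94.

£3,129,394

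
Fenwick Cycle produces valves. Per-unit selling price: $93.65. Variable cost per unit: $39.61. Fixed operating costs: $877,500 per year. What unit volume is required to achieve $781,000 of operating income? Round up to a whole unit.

30,691 valves

Contribution margin per unit = $93.65 − $39.61 = $54.04.
Units = (FC + target) / CM = ($877,500 + $781,000) / $54.04 = 30,690.23, so 30,691 valves.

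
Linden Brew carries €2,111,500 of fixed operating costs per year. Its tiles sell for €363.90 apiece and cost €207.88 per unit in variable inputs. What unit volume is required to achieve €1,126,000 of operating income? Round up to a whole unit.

Unit CM = price − variable cost = €363.90 − €207.88 = €156.02.
Required volume = (fixed costs + target profit) ÷ CM = (€2,111,500 + €1,126,000) ÷ €156.02 = 20,750.54, so 20,751 tiles.

20,751 tiles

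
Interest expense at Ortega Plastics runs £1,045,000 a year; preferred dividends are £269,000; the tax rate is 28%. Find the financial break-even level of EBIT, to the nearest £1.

Preferred dividends are paid after tax, so their pre-tax equivalent is £269,000 ÷ (1 − 0.28) = £373,611.11.
Financial break-even EBIT = interest + D_p ÷ (1 − t) = £1,045,000 + £373,611.11 = £1,418,611.11.

£1,418,611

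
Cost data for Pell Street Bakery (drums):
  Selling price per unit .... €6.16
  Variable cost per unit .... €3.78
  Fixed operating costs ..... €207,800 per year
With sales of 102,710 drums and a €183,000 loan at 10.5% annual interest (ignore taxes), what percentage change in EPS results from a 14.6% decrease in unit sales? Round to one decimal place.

At 102,710 units, contribution = 102,710 × €2.38 = €244,449.80.
Subtracting fixed costs: EBIT = €244,449.80 − €207,800 = €36,649.80.
After interest of €19,215.00, pre-tax earnings = €17,434.80.
DCL = total CM / (EBIT − I) = €244,449.80 / €17,434.80 = 14.0208.
EPS therefore changes by 14.0208 × (-14.6%) = -204.7%.

-204.7%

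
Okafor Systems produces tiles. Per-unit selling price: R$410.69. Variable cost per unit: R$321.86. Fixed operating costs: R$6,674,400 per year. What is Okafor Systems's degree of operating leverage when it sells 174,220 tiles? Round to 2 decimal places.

1.76

At 174,220 units, contribution = 174,220 × R$88.83 = R$15,475,962.60.
EBIT = R$15,475,962.60 − R$6,674,400 = R$8,801,562.60.
So DOL = total CM / EBIT = R$15,475,962.60 / R$8,801,562.60 = 1.7583.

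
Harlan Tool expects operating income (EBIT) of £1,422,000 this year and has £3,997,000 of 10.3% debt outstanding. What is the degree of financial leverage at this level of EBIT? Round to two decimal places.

Annual interest charges come to £411,691.00.
Degree of financial leverage = EBIT / (EBIT − interest) = £1,422,000 / £1,010,309.00 = 1.4075.

1.41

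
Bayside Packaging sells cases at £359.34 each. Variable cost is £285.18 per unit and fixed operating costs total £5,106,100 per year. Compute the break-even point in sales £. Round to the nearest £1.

CM per unit = £359.34 − £285.18 = £74.16; CM ratio = £74.16 / £359.34 = 0.2064.
Break-even sales = FC ÷ CM ratio = £5,106,100 × £359.34 / £74.16 = £24,741,451.

£24,741,451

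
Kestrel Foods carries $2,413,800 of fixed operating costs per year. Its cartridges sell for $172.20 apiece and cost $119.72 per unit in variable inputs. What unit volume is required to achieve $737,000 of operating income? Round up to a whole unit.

60,039 cartridges

Each unit contributes $172.20 − $119.72 = $52.48.
Units = (FC + target) / CM = ($2,413,800 + $737,000) / $52.48 = 60,038.11, so 60,039 cartridges.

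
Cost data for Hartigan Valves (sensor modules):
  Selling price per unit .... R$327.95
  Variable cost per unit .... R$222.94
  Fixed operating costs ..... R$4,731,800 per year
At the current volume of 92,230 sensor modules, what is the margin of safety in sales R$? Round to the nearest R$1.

Contribution margin per unit = R$327.95 − R$222.94 = R$105.01. Break-even units = R$4,731,800 ÷ R$105.01 = 45,060.47; break-even revenue = 45,060.47 × R$327.95 = R$14,777,581.28.
Actual sales revenue = 92,230 × R$327.95 = R$30,246,828.50.
Margin of safety = R$30,246,828.50 − R$14,777,581.28 = R$15,469,247.

R$15,469,247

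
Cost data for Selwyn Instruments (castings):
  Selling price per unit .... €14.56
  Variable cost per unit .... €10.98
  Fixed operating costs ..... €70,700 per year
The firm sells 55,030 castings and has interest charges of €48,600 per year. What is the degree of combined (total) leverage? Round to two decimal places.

Contribution at this volume is 55,030 × €3.58 = €197,007.40.
EBIT = €197,007.40 − €70,700 = €126,307.40. Interest = €48,600.00, so EBIT − I = €77,707.40.
Degree of total leverage = total CM / (EBIT − interest) = €197,007.40 / €77,707.40 = 2.5352.

2.54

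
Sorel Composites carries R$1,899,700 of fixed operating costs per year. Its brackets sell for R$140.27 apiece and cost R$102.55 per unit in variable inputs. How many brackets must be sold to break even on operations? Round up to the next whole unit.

50,364 brackets

Unit CM = price − variable cost = R$140.27 − R$102.55 = R$37.72.
Units to break even: R$1,899,700 ÷ R$37.72 = 50,363.20, rounded up to 50,364.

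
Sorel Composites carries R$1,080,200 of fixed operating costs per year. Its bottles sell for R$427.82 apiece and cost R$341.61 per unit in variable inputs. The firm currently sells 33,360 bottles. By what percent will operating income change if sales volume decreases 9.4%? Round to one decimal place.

At 33,360 units, contribution = 33,360 × R$86.21 = R$2,875,965.60.
EBIT = R$2,875,965.60 − R$1,080,200 = R$1,795,765.60.
DOL = contribution ÷ EBIT = R$2,875,965.60 ÷ R$1,795,765.60 = 1.6015.
So EBIT moves 1.6015 × (-9.4%) = -15.1%.

-15.1%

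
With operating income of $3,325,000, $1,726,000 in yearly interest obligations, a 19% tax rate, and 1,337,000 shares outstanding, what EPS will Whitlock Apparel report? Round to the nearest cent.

Interest = $1,726,000.00, so EBT = $3,325,000 − $1,726,000.00 = $1,599,000.00.
Net income = $1,599,000.00 × (1 − 0.19) = $1,295,190.00.
Per share: $1,295,190.00 / 1,337,000 shares = $0.97.

$0.97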